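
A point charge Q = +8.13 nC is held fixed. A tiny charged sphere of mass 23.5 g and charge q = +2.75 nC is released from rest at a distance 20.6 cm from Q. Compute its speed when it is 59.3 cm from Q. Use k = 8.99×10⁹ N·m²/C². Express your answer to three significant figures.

7.36×10⁻³ m/s

Only the electrostatic force acts, so mechanical energy is conserved: ½mv² = U₁ − U₂ = kQq(1/r₁ − 1/r₂).
U₁ − U₂ = (8.99×10⁹ N·m²/C²)(8.13×10⁻⁹ C)(2.75×10⁻⁹ C)(1/0.206 − 1/0.593) = 6.37×10⁻⁷ J.
v = √(2·6.37×10⁻⁷/0.0235) = 7.36×10⁻³ m/s.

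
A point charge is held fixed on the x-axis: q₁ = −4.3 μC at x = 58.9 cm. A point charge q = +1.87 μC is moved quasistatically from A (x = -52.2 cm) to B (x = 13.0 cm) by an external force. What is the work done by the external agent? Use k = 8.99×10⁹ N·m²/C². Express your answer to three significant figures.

For quasistatic motion the external work equals the change in potential energy: W_ext = qΔV = q(V_B − V_A).
At A: distance to the source charge is 1.11 m; V_A = kq₁/r = -3.48×10⁴ V.
At B: distance to the source charge is 0.459 m; V_B = kq₁/r = -8.42×10⁴ V.
ΔV = V_B − V_A = -4.94×10⁴ V.
W_ext = qΔV = (1.87×10⁻⁶ C)(-4.94×10⁴ V) = -0.0924 J.

-0.0924 J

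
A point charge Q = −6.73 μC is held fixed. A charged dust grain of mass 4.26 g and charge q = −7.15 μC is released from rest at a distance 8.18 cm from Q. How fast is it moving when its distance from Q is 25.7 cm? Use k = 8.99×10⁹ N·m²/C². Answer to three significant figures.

Only the electrostatic force acts, so mechanical energy is conserved: ½mv² = U₁ − U₂ = kQq(1/r₁ − 1/r₂).
U₁ − U₂ = (8.99×10⁹ N·m²/C²)(-6.73×10⁻⁶ C)(-7.15×10⁻⁶ C)(1/0.0818 − 1/0.257) = 3.61 J.
v = √(2·3.61/4.26×10⁻³) = 41.1 m/s.

41.1 m/s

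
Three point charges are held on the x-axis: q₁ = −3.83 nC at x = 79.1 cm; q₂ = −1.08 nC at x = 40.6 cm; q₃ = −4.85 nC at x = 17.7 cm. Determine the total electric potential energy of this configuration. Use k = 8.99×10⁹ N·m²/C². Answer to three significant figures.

5.74×10⁻⁷ J

The work to assemble the configuration equals its total potential energy, U = Σ kqᵢqⱼ/rᵢⱼ over all pairs.
Pair separations: r₁₂ = 0.385 m, r₁₃ = 0.614 m, r₂₃ = 0.229 m.
U = (9.66×10⁻⁸) + (2.72×10⁻⁷) + (2.06×10⁻⁷) = 5.74×10⁻⁷ J.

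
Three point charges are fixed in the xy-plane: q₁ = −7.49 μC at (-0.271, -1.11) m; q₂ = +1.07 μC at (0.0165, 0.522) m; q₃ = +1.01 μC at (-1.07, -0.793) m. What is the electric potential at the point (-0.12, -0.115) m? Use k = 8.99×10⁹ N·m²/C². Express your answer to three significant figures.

Electric potential is a scalar, so the contributions from each charge add algebraically: V = Σ kqᵢ/rᵢ.
Distances from the field point to each charge: r₁ = 1.01 m, r₂ = 0.651 m, r₃ = 1.17 m.
V = k[(-7.49×10⁻⁶)/(1.01) + (1.07×10⁻⁶)/(0.651) + (1.01×10⁻⁶)/(1.17)] = -4.44×10⁴ V.

-4.44×10⁴ V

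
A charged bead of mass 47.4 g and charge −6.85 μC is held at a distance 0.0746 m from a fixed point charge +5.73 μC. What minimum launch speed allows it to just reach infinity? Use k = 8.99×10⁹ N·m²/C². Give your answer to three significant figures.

14.1 m/s

To just escape, total mechanical energy must reach zero at infinity: ½mv²_min + U = 0, so ½mv²_min = −U = |kQq|/r.
|U| = |kQq|/r = (8.99×10⁹ N·m²/C²)(5.73×10⁻⁶)(6.85×10⁻⁶)/(0.0746) = 4.73 J.
v_min = √(2|U|/m) = √(2·4.73/0.0474) = 14.1 m/s.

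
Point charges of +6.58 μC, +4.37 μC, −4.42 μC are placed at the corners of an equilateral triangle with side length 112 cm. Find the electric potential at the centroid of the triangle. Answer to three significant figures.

9.08×10⁴ V

Electric potential is a scalar, so the contributions from each charge add algebraically: V = Σ kqᵢ/rᵢ.
The distance from each vertex to the centroid is a/√3 = 0.647 m.
V = k[(6.58×10⁻⁶)/(0.647) + (4.37×10⁻⁶)/(0.647) + (-4.42×10⁻⁶)/(0.647)] = 9.08×10⁴ V.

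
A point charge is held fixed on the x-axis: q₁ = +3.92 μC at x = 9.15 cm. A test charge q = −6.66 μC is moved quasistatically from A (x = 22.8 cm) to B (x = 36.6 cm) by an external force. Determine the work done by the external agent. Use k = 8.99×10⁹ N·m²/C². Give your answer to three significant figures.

For quasistatic motion the external work equals the change in potential energy: W_ext = qΔV = q(V_B − V_A).
At A: distance to the source charge is 0.137 m; V_A = kq₁/r = 2.58×10⁵ V.
At B: distance to the source charge is 0.274 m; V_B = kq₁/r = 1.28×10⁵ V.
ΔV = V_B − V_A = -1.30×10⁵ V.
W_ext = qΔV = (-6.66×10⁻⁶ C)(-1.30×10⁵ V) = 0.864 J.

0.864 J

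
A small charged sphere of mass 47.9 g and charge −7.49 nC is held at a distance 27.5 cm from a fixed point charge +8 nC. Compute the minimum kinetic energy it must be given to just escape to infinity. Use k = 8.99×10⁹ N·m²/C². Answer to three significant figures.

To just escape, total mechanical energy must reach zero at infinity: ½mv²_min + U = 0, so ½mv²_min = −U = |kQq|/r.
|U| = |kQq|/r = (8.99×10⁹ N·m²/C²)(8.00×10⁻⁹)(7.49×10⁻⁹)/(0.275) = 1.96×10⁻⁶ J.

1.96×10⁻⁶ J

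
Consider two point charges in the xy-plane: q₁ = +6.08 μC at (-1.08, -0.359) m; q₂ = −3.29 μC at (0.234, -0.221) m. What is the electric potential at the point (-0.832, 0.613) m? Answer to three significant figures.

The total potential is the scalar sum of each charge's contribution, V = Σ kqᵢ/rᵢ.
Distances from the field point to each charge: r₁ = 1.00 m, r₂ = 1.35 m.
V = k[(6.08×10⁻⁶)/(1.00) + (-3.29×10⁻⁶)/(1.35)] = 3.26×10⁴ V.

3.26×10⁴ V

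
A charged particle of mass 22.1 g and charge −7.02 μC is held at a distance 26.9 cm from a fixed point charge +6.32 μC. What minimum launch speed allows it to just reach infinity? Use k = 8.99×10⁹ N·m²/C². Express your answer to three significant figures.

11.6 m/s

To just escape, total mechanical energy must reach zero at infinity: ½mv²_min + U = 0, so ½mv²_min = −U = |kQq|/r.
|U| = |kQq|/r = (8.99×10⁹ N·m²/C²)(6.32×10⁻⁶)(7.02×10⁻⁶)/(0.269) = 1.48 J.
v_min = √(2|U|/m) = √(2·1.48/0.0221) = 11.6 m/s.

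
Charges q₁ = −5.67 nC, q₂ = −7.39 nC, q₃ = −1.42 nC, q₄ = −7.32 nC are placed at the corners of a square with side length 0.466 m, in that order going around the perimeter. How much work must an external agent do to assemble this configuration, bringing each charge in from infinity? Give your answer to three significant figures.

The work to assemble the configuration equals its total potential energy, U = Σ kqᵢqⱼ/rᵢⱼ over all pairs.
The four side pairs have separation 0.466 m and the two diagonal pairs 0.659 m.
Summing all 6 pair terms gives U = 2.86×10⁻⁶ J.

2.86×10⁻⁶ J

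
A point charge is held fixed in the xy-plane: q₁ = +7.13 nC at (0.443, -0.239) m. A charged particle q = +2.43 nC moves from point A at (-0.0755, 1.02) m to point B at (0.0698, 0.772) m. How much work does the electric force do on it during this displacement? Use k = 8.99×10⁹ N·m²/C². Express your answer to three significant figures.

-3.01×10⁻⁸ J

The work done by the electric force is W_field = −ΔU = −q(V_B − V_A) = q(V_A − V_B).
At A: distance to the source charge is 1.36 m; V_A = kq₁/r = 47.1 V.
At B: distance to the source charge is 1.08 m; V_B = kq₁/r = 59.5 V.
ΔV = V_B − V_A = 12.4 V.
W_field = −qΔV = −(2.43×10⁻⁹ C)(12.4 V) = -3.01×10⁻⁸ J.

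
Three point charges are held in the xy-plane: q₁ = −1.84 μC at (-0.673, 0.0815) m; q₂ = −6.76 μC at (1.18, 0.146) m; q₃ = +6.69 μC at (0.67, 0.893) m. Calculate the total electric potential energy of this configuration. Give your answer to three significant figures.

The work to assemble the configuration equals its total potential energy, U = Σ kqᵢqⱼ/rᵢⱼ over all pairs.
Pair separations: r₁₂ = 1.85 m, r₁₃ = 1.57 m, r₂₃ = 0.904 m.
U = (0.0603) + (-0.0705) + (-0.449) = -0.460 J.

-0.460 J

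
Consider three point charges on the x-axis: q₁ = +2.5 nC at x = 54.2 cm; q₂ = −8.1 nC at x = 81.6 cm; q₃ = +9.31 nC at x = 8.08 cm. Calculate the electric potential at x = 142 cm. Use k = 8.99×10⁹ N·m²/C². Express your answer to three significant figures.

The total potential is the scalar sum of each charge's contribution, V = Σ kqᵢ/rᵢ.
Distances from the field point to each charge: r₁ = 0.878 m, r₂ = 0.604 m, r₃ = 1.34 m.
V = k[(2.50×10⁻⁹)/(0.878) + (-8.10×10⁻⁹)/(0.604) + (9.31×10⁻⁹)/(1.34)] = -32.5 V.

-32.5 V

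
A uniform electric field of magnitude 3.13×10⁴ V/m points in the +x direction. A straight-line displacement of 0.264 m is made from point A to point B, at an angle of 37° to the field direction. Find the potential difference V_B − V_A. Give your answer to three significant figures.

-6600 V

Only the component of displacement along E changes the potential: ΔV = −E·d·cosθ.
ΔV = −(3.13×10⁴ V/m)(0.264 m)cos37° = -6600 V.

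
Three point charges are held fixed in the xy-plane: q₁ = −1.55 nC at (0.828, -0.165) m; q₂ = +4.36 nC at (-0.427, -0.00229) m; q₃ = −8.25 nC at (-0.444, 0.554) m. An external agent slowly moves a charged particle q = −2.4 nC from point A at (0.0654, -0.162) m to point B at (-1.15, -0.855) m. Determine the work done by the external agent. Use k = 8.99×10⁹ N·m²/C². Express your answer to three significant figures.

For quasistatic motion the external work equals the change in potential energy: W_ext = qΔV = q(V_B − V_A).
At A: distances to the source charges are 0.763 m, 0.518 m, 0.879 m; V_A = Σ kqᵢ/rᵢ = -27.0 V.
At B: distances to the source charges are 2.09 m, 1.12 m, 1.58 m; V_B = Σ kqᵢ/rᵢ = -18.7 V.
ΔV = V_B − V_A = 8.30 V.
W_ext = qΔV = (-2.40×10⁻⁹ C)(8.30 V) = -1.99×10⁻⁸ J.

-1.99×10⁻⁸ J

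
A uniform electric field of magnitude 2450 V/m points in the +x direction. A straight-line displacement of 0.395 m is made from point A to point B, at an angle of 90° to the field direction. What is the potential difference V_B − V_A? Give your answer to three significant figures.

Only the component of displacement along E changes the potential: ΔV = −E·d·cosθ.
ΔV = −(2450 V/m)(0.395 m)cos90° = 0 V.

0 V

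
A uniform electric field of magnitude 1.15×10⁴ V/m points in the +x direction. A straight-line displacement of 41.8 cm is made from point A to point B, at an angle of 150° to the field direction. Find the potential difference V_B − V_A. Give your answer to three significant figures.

4160 V

Only the component of displacement along E changes the potential: ΔV = −E·d·cosθ.
ΔV = −(1.15×10⁴ V/m)(0.418 m)cos150° = 4160 V.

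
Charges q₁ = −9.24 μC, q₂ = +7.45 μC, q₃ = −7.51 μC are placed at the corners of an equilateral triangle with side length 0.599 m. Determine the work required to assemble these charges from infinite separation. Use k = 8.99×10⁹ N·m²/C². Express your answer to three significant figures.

The assembly work is the sum of pairwise potential energies, U = Σ_{i<j} kqᵢqⱼ/rᵢⱼ.
All three pair separations equal the side length, 0.599 m.
U = (-1.03) + (1.04) + (-0.840) = -0.831 J.

-0.831 J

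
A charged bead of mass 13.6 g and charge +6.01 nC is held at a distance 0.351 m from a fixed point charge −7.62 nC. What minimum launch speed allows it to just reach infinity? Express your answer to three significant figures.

0.0131 m/s

To just escape, total mechanical energy must reach zero at infinity: ½mv²_min + U = 0, so ½mv²_min = −U = |kQq|/r.
|U| = |kQq|/r = (8.99×10⁹ N·m²/C²)(7.62×10⁻⁹)(6.01×10⁻⁹)/(0.351) = 1.17×10⁻⁶ J.
v_min = √(2|U|/m) = √(2·1.17×10⁻⁶/0.0136) = 0.0131 m/s.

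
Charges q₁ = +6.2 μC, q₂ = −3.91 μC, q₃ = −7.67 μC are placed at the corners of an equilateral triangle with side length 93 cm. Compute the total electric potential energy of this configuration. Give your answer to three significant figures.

-0.404 J

The work to assemble the configuration equals its total potential energy, U = Σ kqᵢqⱼ/rᵢⱼ over all pairs.
All three pair separations equal the side length, 0.930 m.
U = (-0.234) + (-0.460) + (0.290) = -0.404 J.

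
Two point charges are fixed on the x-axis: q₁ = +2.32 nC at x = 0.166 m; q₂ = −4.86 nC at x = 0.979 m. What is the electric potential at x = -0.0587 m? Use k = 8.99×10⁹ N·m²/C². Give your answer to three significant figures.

Electric potential is a scalar, so the contributions from each charge add algebraically: V = Σ kqᵢ/rᵢ.
Distances from the field point to each charge: r₁ = 0.225 m, r₂ = 1.04 m.
V = k[(2.32×10⁻⁹)/(0.225) + (-4.86×10⁻⁹)/(1.04)] = 50.7 V.

50.7 V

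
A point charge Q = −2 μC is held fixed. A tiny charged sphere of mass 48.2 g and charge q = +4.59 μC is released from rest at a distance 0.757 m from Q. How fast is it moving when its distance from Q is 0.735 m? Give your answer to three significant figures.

0.368 m/s

Only the electrostatic force acts, so mechanical energy is conserved: ½mv² = U₁ − U₂ = kQq(1/r₁ − 1/r₂).
U₁ − U₂ = (8.99×10⁹ N·m²/C²)(-2.00×10⁻⁶ C)(4.59×10⁻⁶ C)(1/0.757 − 1/0.735) = 3.26×10⁻³ J.
v = √(2·3.26×10⁻³/0.0482) = 0.368 m/s.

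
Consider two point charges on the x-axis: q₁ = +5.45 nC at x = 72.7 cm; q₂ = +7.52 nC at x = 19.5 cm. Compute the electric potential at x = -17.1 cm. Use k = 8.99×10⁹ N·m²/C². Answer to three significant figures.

Electric potential is a scalar, so the contributions from each charge add algebraically: V = Σ kqᵢ/rᵢ.
Distances from the field point to each charge: r₁ = 0.898 m, r₂ = 0.366 m.
V = k[(5.45×10⁻⁹)/(0.898) + (7.52×10⁻⁹)/(0.366)] = 239 V.

239 V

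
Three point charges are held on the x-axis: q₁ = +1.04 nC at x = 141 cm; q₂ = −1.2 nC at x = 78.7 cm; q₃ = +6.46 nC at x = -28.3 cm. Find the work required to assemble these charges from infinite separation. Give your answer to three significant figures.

The assembly work is the sum of pairwise potential energies, U = Σ_{i<j} kqᵢqⱼ/rᵢⱼ.
Pair separations: r₁₂ = 0.623 m, r₁₃ = 1.69 m, r₂₃ = 1.07 m.
U = (-1.80×10⁻⁸) + (3.57×10⁻⁸) + (-6.51×10⁻⁸) = -4.75×10⁻⁸ J.

-4.75×10⁻⁸ J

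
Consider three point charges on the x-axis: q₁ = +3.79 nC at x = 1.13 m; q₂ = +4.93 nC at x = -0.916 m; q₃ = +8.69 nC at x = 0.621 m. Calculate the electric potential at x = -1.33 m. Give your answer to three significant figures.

161 V

The total potential is the scalar sum of each charge's contribution, V = Σ kqᵢ/rᵢ.
Distances from the field point to each charge: r₁ = 2.46 m, r₂ = 0.414 m, r₃ = 1.95 m.
V = k[(3.79×10⁻⁹)/(2.46) + (4.93×10⁻⁹)/(0.414) + (8.69×10⁻⁹)/(1.95)] = 161 V.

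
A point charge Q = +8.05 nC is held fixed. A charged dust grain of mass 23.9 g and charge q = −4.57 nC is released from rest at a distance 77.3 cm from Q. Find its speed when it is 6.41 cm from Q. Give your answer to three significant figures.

0.0199 m/s

Only the electrostatic force acts, so mechanical energy is conserved: ½mv² = U₁ − U₂ = kQq(1/r₁ − 1/r₂).
U₁ − U₂ = (8.99×10⁹ N·m²/C²)(8.05×10⁻⁹ C)(-4.57×10⁻⁹ C)(1/0.773 − 1/0.0641) = 4.73×10⁻⁶ J.
v = √(2·4.73×10⁻⁶/0.0239) = 0.0199 m/s.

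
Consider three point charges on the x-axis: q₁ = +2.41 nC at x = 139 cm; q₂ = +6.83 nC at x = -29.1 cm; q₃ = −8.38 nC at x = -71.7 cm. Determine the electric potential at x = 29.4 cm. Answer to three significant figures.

The total potential is the scalar sum of each charge's contribution, V = Σ kqᵢ/rᵢ.
Distances from the field point to each charge: r₁ = 1.10 m, r₂ = 0.585 m, r₃ = 1.01 m.
V = k[(2.41×10⁻⁹)/(1.10) + (6.83×10⁻⁹)/(0.585) + (-8.38×10⁻⁹)/(1.01)] = 50.2 V.

50.2 V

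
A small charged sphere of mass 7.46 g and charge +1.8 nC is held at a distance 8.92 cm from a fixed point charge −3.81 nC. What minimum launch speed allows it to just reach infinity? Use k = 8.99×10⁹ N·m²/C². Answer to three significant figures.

To just escape, total mechanical energy must reach zero at infinity: ½mv²_min + U = 0, so ½mv²_min = −U = |kQq|/r.
|U| = |kQq|/r = (8.99×10⁹ N·m²/C²)(3.81×10⁻⁹)(1.80×10⁻⁹)/(0.0892) = 6.91×10⁻⁷ J.
v_min = √(2|U|/m) = √(2·6.91×10⁻⁷/7.46×10⁻³) = 0.0136 m/s.

0.0136 m/s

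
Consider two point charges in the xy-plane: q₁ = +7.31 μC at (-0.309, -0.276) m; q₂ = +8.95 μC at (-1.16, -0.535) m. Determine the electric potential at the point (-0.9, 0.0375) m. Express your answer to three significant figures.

The total potential is the scalar sum of each charge's contribution, V = Σ kqᵢ/rᵢ.
Distances from the field point to each charge: r₁ = 0.669 m, r₂ = 0.629 m.
V = k[(7.31×10⁻⁶)/(0.669) + (8.95×10⁻⁶)/(0.629)] = 2.26×10⁵ V.

2.26×10⁵ V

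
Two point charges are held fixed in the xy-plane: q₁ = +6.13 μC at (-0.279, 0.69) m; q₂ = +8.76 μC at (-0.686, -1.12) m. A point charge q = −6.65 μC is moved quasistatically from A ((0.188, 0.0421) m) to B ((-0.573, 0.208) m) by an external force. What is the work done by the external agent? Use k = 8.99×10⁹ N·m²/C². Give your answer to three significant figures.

For quasistatic motion the external work equals the change in potential energy: W_ext = qΔV = q(V_B − V_A).
At A: distances to the source charges are 0.799 m, 1.45 m; V_A = Σ kqᵢ/rᵢ = 1.23×10⁵ V.
At B: distances to the source charges are 0.565 m, 1.33 m; V_B = Σ kqᵢ/rᵢ = 1.57×10⁵ V.
ΔV = V_B − V_A = 3.35×10⁴ V.
W_ext = qΔV = (-6.65×10⁻⁶ C)(3.35×10⁴ V) = -0.223 J.

-0.223 J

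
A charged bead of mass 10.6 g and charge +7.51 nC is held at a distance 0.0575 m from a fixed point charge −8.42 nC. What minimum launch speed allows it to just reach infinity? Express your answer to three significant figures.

To just escape, total mechanical energy must reach zero at infinity: ½mv²_min + U = 0, so ½mv²_min = −U = |kQq|/r.
|U| = |kQq|/r = (8.99×10⁹ N·m²/C²)(8.42×10⁻⁹)(7.51×10⁻⁹)/(0.0575) = 9.89×10⁻⁶ J.
v_min = √(2|U|/m) = √(2·9.89×10⁻⁶/0.0106) = 0.0432 m/s.

0.0432 m/s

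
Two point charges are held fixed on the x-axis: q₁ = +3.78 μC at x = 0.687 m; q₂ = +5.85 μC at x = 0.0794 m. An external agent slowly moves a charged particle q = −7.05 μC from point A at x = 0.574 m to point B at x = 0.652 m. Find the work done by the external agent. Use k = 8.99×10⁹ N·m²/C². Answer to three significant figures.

For quasistatic motion the external work equals the change in potential energy: W_ext = qΔV = q(V_B − V_A).
At A: distances to the source charges are 0.113 m, 0.495 m; V_A = Σ kqᵢ/rᵢ = 4.07×10⁵ V.
At B: distances to the source charges are 0.0350 m, 0.573 m; V_B = Σ kqᵢ/rᵢ = 1.06×10⁶ V.
ΔV = V_B − V_A = 6.56×10⁵ V.
W_ext = qΔV = (-7.05×10⁻⁶ C)(6.56×10⁵ V) = -4.62 J.

-4.62 J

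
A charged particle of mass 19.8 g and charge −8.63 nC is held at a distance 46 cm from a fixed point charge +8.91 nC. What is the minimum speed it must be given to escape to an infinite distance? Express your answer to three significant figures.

0.0123 m/s

To just escape, total mechanical energy must reach zero at infinity: ½mv²_min + U = 0, so ½mv²_min = −U = |kQq|/r.
|U| = |kQq|/r = (8.99×10⁹ N·m²/C²)(8.91×10⁻⁹)(8.63×10⁻⁹)/(0.460) = 1.50×10⁻⁶ J.
v_min = √(2|U|/m) = √(2·1.50×10⁻⁶/0.0198) = 0.0123 m/s.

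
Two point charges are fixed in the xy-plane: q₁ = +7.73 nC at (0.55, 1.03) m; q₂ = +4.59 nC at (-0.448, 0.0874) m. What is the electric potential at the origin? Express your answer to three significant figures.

Electric potential is a scalar, so the contributions from each charge add algebraically: V = Σ kqᵢ/rᵢ.
Distances from the field point to each charge: r₁ = 1.17 m, r₂ = 0.456 m.
V = k[(7.73×10⁻⁹)/(1.17) + (4.59×10⁻⁹)/(0.456)] = 150 V.

150 V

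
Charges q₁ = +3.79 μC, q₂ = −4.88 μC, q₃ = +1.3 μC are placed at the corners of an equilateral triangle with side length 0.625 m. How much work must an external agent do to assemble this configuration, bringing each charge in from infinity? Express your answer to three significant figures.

-0.286 J

The assembly work is the sum of pairwise potential energies, U = Σ_{i<j} kqᵢqⱼ/rᵢⱼ.
All three pair separations equal the side length, 0.625 m.
U = (-0.266) + (0.0709) + (-0.0913) = -0.286 J.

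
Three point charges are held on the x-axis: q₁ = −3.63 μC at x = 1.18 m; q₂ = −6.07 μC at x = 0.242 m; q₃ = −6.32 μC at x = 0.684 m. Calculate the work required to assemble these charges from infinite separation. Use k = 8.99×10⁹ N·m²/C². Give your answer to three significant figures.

1.41 J

The work to assemble the configuration equals its total potential energy, U = Σ kqᵢqⱼ/rᵢⱼ over all pairs.
Pair separations: r₁₂ = 0.938 m, r₁₃ = 0.496 m, r₂₃ = 0.442 m.
U = (0.211) + (0.416) + (0.780) = 1.41 J.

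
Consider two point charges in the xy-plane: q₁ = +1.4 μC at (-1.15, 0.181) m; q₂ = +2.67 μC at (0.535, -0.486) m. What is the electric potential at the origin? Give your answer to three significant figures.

Electric potential is a scalar, so the contributions from each charge add algebraically: V = Σ kqᵢ/rᵢ.
Distances from the field point to each charge: r₁ = 1.16 m, r₂ = 0.723 m.
V = k[(1.40×10⁻⁶)/(1.16) + (2.67×10⁻⁶)/(0.723)] = 4.40×10⁴ V.

4.40×10⁴ V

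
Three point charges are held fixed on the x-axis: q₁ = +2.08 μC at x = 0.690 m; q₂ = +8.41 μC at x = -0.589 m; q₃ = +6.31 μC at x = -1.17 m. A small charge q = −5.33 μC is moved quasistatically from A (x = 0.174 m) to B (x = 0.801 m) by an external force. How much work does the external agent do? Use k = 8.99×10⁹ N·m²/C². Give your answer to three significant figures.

For quasistatic motion the external work equals the change in potential energy: W_ext = qΔV = q(V_B − V_A).
At A: distances to the source charges are 0.516 m, 0.763 m, 1.34 m; V_A = Σ kqᵢ/rᵢ = 1.78×10⁵ V.
At B: distances to the source charges are 0.111 m, 1.39 m, 1.97 m; V_B = Σ kqᵢ/rᵢ = 2.52×10⁵ V.
ΔV = V_B − V_A = 7.41×10⁴ V.
W_ext = qΔV = (-5.33×10⁻⁶ C)(7.41×10⁴ V) = -0.395 J.

-0.395 J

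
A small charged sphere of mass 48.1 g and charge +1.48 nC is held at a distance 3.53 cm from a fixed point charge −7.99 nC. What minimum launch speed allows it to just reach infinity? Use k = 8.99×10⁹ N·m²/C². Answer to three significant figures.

0.0112 m/s

To just escape, total mechanical energy must reach zero at infinity: ½mv²_min + U = 0, so ½mv²_min = −U = |kQq|/r.
|U| = |kQq|/r = (8.99×10⁹ N·m²/C²)(7.99×10⁻⁹)(1.48×10⁻⁹)/(0.0353) = 3.01×10⁻⁶ J.
v_min = √(2|U|/m) = √(2·3.01×10⁻⁶/0.0481) = 0.0112 m/s.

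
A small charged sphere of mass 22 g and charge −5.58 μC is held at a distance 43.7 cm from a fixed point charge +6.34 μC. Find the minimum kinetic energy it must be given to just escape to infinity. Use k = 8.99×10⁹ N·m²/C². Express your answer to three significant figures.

To just escape, total mechanical energy must reach zero at infinity: ½mv²_min + U = 0, so ½mv²_min = −U = |kQq|/r.
|U| = |kQq|/r = (8.99×10⁹ N·m²/C²)(6.34×10⁻⁶)(5.58×10⁻⁶)/(0.437) = 0.728 J.

0.728 J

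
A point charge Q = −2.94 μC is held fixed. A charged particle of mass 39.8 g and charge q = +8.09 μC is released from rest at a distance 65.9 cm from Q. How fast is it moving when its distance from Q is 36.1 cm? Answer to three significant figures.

3.67 m/s

Only the electrostatic force acts, so mechanical energy is conserved: ½mv² = U₁ − U₂ = kQq(1/r₁ − 1/r₂).
U₁ − U₂ = (8.99×10⁹ N·m²/C²)(-2.94×10⁻⁶ C)(8.09×10⁻⁶ C)(1/0.659 − 1/0.361) = 0.268 J.
v = √(2·0.268/0.0398) = 3.67 m/s.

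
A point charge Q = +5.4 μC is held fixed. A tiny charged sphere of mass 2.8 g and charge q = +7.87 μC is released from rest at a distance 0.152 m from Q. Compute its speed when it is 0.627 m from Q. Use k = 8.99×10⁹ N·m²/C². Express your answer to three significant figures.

36.9 m/s

Only the electrostatic force acts, so mechanical energy is conserved: ½mv² = U₁ − U₂ = kQq(1/r₁ − 1/r₂).
U₁ − U₂ = (8.99×10⁹ N·m²/C²)(5.40×10⁻⁶ C)(7.87×10⁻⁶ C)(1/0.152 − 1/0.627) = 1.90 J.
v = √(2·1.90/2.80×10⁻³) = 36.9 m/s.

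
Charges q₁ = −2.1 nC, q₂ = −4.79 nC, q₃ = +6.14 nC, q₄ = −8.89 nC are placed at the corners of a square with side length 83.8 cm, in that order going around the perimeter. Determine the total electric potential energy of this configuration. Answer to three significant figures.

The assembly work is the sum of pairwise potential energies, U = Σ_{i<j} kqᵢqⱼ/rᵢⱼ.
The four side pairs have separation 0.838 m and the two diagonal pairs 1.19 m.
Summing all 6 pair terms gives U = -3.68×10⁻⁷ J.

-3.68×10⁻⁷ J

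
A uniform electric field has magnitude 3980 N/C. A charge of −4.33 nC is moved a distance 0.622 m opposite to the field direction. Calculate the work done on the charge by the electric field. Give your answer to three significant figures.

The potential change for a displacement 0.622 m opposite to the field direction is ΔV = +Ed = 2480 V.
W_field = −qΔV = 1.07×10⁻⁵ J.

1.07×10⁻⁵ J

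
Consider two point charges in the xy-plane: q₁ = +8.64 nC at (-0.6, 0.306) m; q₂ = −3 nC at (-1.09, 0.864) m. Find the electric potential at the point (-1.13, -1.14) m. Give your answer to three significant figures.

The total potential is the scalar sum of each charge's contribution, V = Σ kqᵢ/rᵢ.
Distances from the field point to each charge: r₁ = 1.54 m, r₂ = 2.00 m.
V = k[(8.64×10⁻⁹)/(1.54) + (-3.00×10⁻⁹)/(2.00)] = 37.0 V.

37.0 V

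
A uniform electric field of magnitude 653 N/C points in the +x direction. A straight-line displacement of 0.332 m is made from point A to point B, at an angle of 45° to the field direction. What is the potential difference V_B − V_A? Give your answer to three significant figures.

Only the component of displacement along E changes the potential: ΔV = −E·d·cosθ.
ΔV = −(653 V/m)(0.332 m)cos45° = -153 V.

-153 V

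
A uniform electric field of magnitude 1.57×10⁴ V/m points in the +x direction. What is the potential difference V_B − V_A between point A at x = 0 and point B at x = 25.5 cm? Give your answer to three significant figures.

In a uniform field, potential decreases in the direction of E: V_B − V_A = −E·Δx.
V_B − V_A = −(1.57×10⁴ V/m)(0.255 m) = -4000 V.

-4000 V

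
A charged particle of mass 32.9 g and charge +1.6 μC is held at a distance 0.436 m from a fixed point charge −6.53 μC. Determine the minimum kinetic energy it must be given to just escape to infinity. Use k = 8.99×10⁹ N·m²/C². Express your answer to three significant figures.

To just escape, total mechanical energy must reach zero at infinity: ½mv²_min + U = 0, so ½mv²_min = −U = |kQq|/r.
|U| = |kQq|/r = (8.99×10⁹ N·m²/C²)(6.53×10⁻⁶)(1.60×10⁻⁶)/(0.436) = 0.215 J.

0.215 J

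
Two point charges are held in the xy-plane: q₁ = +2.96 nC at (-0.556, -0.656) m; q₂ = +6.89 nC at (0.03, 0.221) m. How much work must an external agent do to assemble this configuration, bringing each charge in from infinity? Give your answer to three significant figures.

1.74×10⁻⁷ J

The work to assemble the configuration equals its total potential energy, U = Σ kqᵢqⱼ/rᵢⱼ over all pairs.
Pair separations: r₁₂ = 1.05 m.
U = (1.74×10⁻⁷) = 1.74×10⁻⁷ J.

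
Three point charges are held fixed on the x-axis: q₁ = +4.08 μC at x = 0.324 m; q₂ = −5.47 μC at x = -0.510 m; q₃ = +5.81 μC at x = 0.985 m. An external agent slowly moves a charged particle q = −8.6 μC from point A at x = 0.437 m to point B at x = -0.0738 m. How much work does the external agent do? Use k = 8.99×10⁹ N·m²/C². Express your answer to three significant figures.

For quasistatic motion the external work equals the change in potential energy: W_ext = qΔV = q(V_B − V_A).
At A: distances to the source charges are 0.113 m, 0.947 m, 0.548 m; V_A = Σ kqᵢ/rᵢ = 3.68×10⁵ V.
At B: distances to the source charges are 0.398 m, 0.436 m, 1.06 m; V_B = Σ kqᵢ/rᵢ = 2.88×10⁴ V.
ΔV = V_B − V_A = -3.39×10⁵ V.
W_ext = qΔV = (-8.60×10⁻⁶ C)(-3.39×10⁵ V) = 2.92 J.

2.92 J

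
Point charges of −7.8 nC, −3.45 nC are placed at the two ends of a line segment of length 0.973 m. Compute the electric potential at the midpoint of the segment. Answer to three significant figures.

-208 V

The total potential is the scalar sum of each charge's contribution, V = Σ kqᵢ/rᵢ.
Each charge is 0.486 m from the midpoint.
V = k[(-7.80×10⁻⁹)/(0.486) + (-3.45×10⁻⁹)/(0.486)] = -208 V.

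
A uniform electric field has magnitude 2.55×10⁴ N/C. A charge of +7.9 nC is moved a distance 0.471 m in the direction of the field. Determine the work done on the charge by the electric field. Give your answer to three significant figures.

9.49×10⁻⁵ J

The potential change for a displacement 0.471 m in the direction of the field is ΔV = −Ed = -1.20×10⁴ V.
W_field = −qΔV = 9.49×10⁻⁵ J.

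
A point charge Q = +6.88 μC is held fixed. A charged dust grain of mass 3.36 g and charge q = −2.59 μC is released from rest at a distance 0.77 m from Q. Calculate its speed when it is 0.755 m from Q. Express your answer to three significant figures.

1.57 m/s

Only the electrostatic force acts, so mechanical energy is conserved: ½mv² = U₁ − U₂ = kQq(1/r₁ − 1/r₂).
U₁ − U₂ = (8.99×10⁹ N·m²/C²)(6.88×10⁻⁶ C)(-2.59×10⁻⁶ C)(1/0.770 − 1/0.755) = 4.13×10⁻³ J.
v = √(2·4.13×10⁻³/3.36×10⁻³) = 1.57 m/s.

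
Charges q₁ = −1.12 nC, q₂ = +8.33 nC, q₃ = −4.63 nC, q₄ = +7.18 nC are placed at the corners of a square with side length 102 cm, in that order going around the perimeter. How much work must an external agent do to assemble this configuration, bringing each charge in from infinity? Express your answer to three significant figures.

The assembly work is the sum of pairwise potential energies, U = Σ_{i<j} kqᵢqⱼ/rᵢⱼ.
The four side pairs have separation 1.02 m and the two diagonal pairs 1.44 m.
Summing all 6 pair terms gives U = -3.81×10⁻⁷ J.

-3.81×10⁻⁷ J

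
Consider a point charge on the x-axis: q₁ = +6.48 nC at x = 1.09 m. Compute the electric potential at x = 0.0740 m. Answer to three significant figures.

The total potential is the scalar sum of each charge's contribution, V = Σ kqᵢ/rᵢ.
V = k[(6.48×10⁻⁹)/(1.02)] = 57.3 V.

57.3 V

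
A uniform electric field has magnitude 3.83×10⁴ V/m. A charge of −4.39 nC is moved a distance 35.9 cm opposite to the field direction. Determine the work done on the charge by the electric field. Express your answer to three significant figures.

The potential change for a displacement 35.9 cm opposite to the field direction is ΔV = +Ed = 1.37×10⁴ V.
W_field = −qΔV = 6.04×10⁻⁵ J.

6.04×10⁻⁵ J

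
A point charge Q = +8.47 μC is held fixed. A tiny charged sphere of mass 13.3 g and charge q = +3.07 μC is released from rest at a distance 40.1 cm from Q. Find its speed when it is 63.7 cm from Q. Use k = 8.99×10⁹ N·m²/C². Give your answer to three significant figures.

Only the electrostatic force acts, so mechanical energy is conserved: ½mv² = U₁ − U₂ = kQq(1/r₁ − 1/r₂).
U₁ − U₂ = (8.99×10⁹ N·m²/C²)(8.47×10⁻⁶ C)(3.07×10⁻⁶ C)(1/0.401 − 1/0.637) = 0.216 J.
v = √(2·0.216/0.0133) = 5.70 m/s.

5.70 m/s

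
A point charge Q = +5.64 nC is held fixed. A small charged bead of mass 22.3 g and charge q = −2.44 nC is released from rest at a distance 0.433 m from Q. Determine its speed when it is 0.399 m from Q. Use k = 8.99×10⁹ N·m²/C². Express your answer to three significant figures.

Only the electrostatic force acts, so mechanical energy is conserved: ½mv² = U₁ − U₂ = kQq(1/r₁ − 1/r₂).
U₁ − U₂ = (8.99×10⁹ N·m²/C²)(5.64×10⁻⁹ C)(-2.44×10⁻⁹ C)(1/0.433 − 1/0.399) = 2.43×10⁻⁸ J.
v = √(2·2.43×10⁻⁸/0.0223) = 1.48×10⁻³ m/s.

1.48×10⁻³ m/s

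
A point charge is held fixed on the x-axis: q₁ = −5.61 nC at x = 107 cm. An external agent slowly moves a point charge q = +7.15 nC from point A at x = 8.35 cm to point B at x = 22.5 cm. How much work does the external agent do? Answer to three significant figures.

For quasistatic motion the external work equals the change in potential energy: W_ext = qΔV = q(V_B − V_A).
At A: distance to the source charge is 0.987 m; V_A = kq₁/r = -51.1 V.
At B: distance to the source charge is 0.845 m; V_B = kq₁/r = -59.7 V.
ΔV = V_B − V_A = -8.56 V.
W_ext = qΔV = (7.15×10⁻⁹ C)(-8.56 V) = -6.12×10⁻⁸ J.

-6.12×10⁻⁸ J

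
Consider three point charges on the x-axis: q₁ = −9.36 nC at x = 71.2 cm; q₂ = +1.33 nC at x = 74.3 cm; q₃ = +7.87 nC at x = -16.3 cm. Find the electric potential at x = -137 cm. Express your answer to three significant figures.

The total potential is the scalar sum of each charge's contribution, V = Σ kqᵢ/rᵢ.
Distances from the field point to each charge: r₁ = 2.08 m, r₂ = 2.11 m, r₃ = 1.21 m.
V = k[(-9.36×10⁻⁹)/(2.08) + (1.33×10⁻⁹)/(2.11) + (7.87×10⁻⁹)/(1.21)] = 23.9 V.

23.9 V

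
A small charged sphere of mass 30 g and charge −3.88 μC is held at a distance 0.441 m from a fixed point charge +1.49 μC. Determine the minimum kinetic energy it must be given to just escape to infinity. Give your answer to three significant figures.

0.118 J

To just escape, total mechanical energy must reach zero at infinity: ½mv²_min + U = 0, so ½mv²_min = −U = |kQq|/r.
|U| = |kQq|/r = (8.99×10⁹ N·m²/C²)(1.49×10⁻⁶)(3.88×10⁻⁶)/(0.441) = 0.118 J.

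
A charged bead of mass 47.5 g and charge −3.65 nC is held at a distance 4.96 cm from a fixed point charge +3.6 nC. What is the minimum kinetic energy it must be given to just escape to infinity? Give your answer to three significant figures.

2.38×10⁻⁶ J

To just escape, total mechanical energy must reach zero at infinity: ½mv²_min + U = 0, so ½mv²_min = −U = |kQq|/r.
|U| = |kQq|/r = (8.99×10⁹ N·m²/C²)(3.60×10⁻⁹)(3.65×10⁻⁹)/(0.0496) = 2.38×10⁻⁶ J.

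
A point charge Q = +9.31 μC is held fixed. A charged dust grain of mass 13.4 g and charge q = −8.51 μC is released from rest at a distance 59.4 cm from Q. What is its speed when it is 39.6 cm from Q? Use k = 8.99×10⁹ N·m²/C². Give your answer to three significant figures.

9.46 m/s

Only the electrostatic force acts, so mechanical energy is conserved: ½mv² = U₁ − U₂ = kQq(1/r₁ − 1/r₂).
U₁ − U₂ = (8.99×10⁹ N·m²/C²)(9.31×10⁻⁶ C)(-8.51×10⁻⁶ C)(1/0.594 − 1/0.396) = 0.600 J.
v = √(2·0.600/0.0134) = 9.46 m/s.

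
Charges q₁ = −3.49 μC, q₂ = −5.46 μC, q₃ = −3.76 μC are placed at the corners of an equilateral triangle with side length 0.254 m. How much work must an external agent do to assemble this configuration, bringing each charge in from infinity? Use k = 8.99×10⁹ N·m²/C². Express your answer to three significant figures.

1.87 J

The assembly work is the sum of pairwise potential energies, U = Σ_{i<j} kqᵢqⱼ/rᵢⱼ.
All three pair separations equal the side length, 0.254 m.
U = (0.674) + (0.464) + (0.727) = 1.87 J.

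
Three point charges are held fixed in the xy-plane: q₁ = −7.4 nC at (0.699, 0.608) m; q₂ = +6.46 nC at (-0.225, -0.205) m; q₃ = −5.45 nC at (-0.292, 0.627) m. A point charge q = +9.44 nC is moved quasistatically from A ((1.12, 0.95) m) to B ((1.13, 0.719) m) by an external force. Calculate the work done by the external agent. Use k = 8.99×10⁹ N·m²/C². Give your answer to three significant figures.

-2.33×10⁻⁷ J

For quasistatic motion the external work equals the change in potential energy: W_ext = qΔV = q(V_B − V_A).
At A: distances to the source charges are 0.542 m, 1.77 m, 1.45 m; V_A = Σ kqᵢ/rᵢ = -124 V.
At B: distances to the source charges are 0.445 m, 1.64 m, 1.42 m; V_B = Σ kqᵢ/rᵢ = -148 V.
ΔV = V_B − V_A = -24.7 V.
W_ext = qΔV = (9.44×10⁻⁹ C)(-24.7 V) = -2.33×10⁻⁷ J.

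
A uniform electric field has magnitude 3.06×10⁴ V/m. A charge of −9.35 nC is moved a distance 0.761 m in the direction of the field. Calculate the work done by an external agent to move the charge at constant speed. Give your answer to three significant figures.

The potential change for a displacement 0.761 m in the direction of the field is ΔV = −Ed = -2.33×10⁴ V.
W_ext = qΔV = 2.18×10⁻⁴ J.

2.18×10⁻⁴ J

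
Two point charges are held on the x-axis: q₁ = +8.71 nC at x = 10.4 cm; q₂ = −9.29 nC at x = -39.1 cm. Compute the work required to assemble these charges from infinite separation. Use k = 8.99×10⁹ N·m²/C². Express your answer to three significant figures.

-1.47×10⁻⁶ J

The assembly work is the sum of pairwise potential energies, U = Σ_{i<j} kqᵢqⱼ/rᵢⱼ.
Pair separations: r₁₂ = 0.495 m.
U = (-1.47×10⁻⁶) = -1.47×10⁻⁶ J.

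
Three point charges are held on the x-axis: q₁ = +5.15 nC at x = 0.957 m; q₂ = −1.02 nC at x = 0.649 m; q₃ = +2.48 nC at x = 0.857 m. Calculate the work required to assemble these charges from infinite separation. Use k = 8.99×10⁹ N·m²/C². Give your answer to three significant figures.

8.86×10⁻⁷ J

The work to assemble the configuration equals its total potential energy, U = Σ kqᵢqⱼ/rᵢⱼ over all pairs.
Pair separations: r₁₂ = 0.308 m, r₁₃ = 0.100 m, r₂₃ = 0.208 m.
U = (-1.53×10⁻⁷) + (1.15×10⁻⁶) + (-1.09×10⁻⁷) = 8.86×10⁻⁷ J.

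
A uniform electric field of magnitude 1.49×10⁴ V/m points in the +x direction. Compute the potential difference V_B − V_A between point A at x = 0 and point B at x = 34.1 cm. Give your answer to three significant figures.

In a uniform field, potential decreases in the direction of E: V_B − V_A = −E·Δx.
V_B − V_A = −(1.49×10⁴ V/m)(0.341 m) = -5080 V.

-5080 V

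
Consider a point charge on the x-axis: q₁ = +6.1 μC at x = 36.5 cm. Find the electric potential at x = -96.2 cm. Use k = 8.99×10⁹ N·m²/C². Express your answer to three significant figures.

Electric potential is a scalar, so the contributions from each charge add algebraically: V = Σ kqᵢ/rᵢ.
V = k[(6.10×10⁻⁶)/(1.33)] = 4.13×10⁴ V.

4.13×10⁴ V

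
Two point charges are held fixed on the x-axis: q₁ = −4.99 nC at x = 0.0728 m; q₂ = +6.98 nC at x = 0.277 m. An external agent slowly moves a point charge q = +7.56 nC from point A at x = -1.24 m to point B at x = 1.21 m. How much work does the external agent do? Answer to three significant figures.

For quasistatic motion the external work equals the change in potential energy: W_ext = qΔV = q(V_B − V_A).
At A: distances to the source charges are 1.31 m, 1.52 m; V_A = Σ kqᵢ/rᵢ = 7.19 V.
At B: distances to the source charges are 1.14 m, 0.933 m; V_B = Σ kqᵢ/rᵢ = 27.8 V.
ΔV = V_B − V_A = 20.6 V.
W_ext = qΔV = (7.56×10⁻⁹ C)(20.6 V) = 1.56×10⁻⁷ J.

1.56×10⁻⁷ J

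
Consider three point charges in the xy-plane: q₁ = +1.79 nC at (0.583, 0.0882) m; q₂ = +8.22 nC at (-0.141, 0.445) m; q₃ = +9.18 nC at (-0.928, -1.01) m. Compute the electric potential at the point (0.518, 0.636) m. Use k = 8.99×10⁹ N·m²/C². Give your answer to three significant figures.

Electric potential is a scalar, so the contributions from each charge add algebraically: V = Σ kqᵢ/rᵢ.
Distances from the field point to each charge: r₁ = 0.552 m, r₂ = 0.686 m, r₃ = 2.19 m.
V = k[(1.79×10⁻⁹)/(0.552) + (8.22×10⁻⁹)/(0.686) + (9.18×10⁻⁹)/(2.19)] = 175 V.

175 V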